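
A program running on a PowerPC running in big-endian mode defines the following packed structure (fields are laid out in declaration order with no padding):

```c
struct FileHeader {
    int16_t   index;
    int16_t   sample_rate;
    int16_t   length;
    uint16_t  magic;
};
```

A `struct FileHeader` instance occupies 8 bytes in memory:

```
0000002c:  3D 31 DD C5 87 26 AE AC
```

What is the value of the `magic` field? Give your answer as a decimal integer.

`magic` follows `index` (2 B), `sample_rate` (2 B), `length` (2 B), so it starts at offset 2 + 2 + 2 = 6 and occupies 2 bytes.
Bytes at offsets 6..7: AE AC.
In big-endian order the high byte comes first in memory.
The bytes are already most-significant first: 0xAEAC.
0xAEAC = 44716.

44716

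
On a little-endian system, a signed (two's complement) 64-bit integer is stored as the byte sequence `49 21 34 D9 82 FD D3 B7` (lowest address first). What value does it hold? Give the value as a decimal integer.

Little-endian stores the least-significant byte at the lowest address.
Reassemble most-significant byte first: B7 D3 FD 82 D9 34 21 49 → 0xB7D3FD82D9342149.
Top bit is set, so as a signed 64-bit value this is 0xB7D3FD82D9342149 − 2^64 = -5200534406251142839.

-5200534406251142839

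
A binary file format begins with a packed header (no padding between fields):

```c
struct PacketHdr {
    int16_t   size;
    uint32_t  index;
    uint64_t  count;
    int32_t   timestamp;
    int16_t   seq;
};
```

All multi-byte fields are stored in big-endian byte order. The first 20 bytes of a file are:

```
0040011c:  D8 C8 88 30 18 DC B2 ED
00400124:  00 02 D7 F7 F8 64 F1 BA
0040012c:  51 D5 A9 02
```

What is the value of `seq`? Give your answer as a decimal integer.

-22270

`seq` follows `size` (2 B), `index` (4 B), `count` (8 B), `timestamp` (4 B), so it starts at offset 2 + 4 + 8 + 4 = 18 and occupies 2 bytes.
Bytes at offsets 18..19: A9 02.
Big-endian: lowest address holds the most-significant byte.
The bytes are already most-significant first: 0xA902.
Top bit is set, so as a signed 16-bit value this is 0xA902 − 2^16 = -22270.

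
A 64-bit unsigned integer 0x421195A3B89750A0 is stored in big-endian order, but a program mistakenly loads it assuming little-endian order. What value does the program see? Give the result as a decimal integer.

11551899863479554370

Stored big-endian, the bytes at ascending addresses are 42 11 95 A3 B8 97 50 A0.
Read back as little-endian, the first byte is least significant, giving 0xA05097B8A3951142.
0xA05097B8A3951142 = 11551899863479554370.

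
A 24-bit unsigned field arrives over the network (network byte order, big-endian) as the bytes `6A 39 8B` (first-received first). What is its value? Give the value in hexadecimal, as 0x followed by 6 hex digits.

0x6A398B

In big-endian order the high byte comes first in memory.
The bytes are already most-significant first: 0x6A398B.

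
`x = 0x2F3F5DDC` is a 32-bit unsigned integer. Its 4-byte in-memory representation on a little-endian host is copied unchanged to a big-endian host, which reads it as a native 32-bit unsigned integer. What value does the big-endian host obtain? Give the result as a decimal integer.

3697098543

Stored little-endian, the bytes at ascending addresses are DC 5D 3F 2F.
Read back as big-endian, the last byte is least significant, giving 0xDC5D3F2F.
0xDC5D3F2F = 3697098543.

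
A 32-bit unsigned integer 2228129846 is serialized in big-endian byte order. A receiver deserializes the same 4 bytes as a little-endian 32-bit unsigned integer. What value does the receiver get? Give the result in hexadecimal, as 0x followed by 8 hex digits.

0x3690CE84

2228129846 in 32-bit hexadecimal is 0x84CE9036.
Stored big-endian, the bytes at ascending addresses are 84 CE 90 36.
Read back as little-endian, the first byte is least significant, giving 0x3690CE84.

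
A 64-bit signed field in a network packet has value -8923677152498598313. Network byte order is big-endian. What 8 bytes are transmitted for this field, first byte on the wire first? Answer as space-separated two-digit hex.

Two's complement of -8923677152498598313 in 64 bits: 8923677152498598313 = 0x7BD745172CF2C1A9; invert → 0x8428BAE8D30D3E56; add 1 → 0x8428BAE8D30D3E57.
Split into bytes (most-significant first): 84 28 BA E8 D3 0D 3E 57.
Big-endian: lowest address holds the most-significant byte.
So the memory order matches the most-significant-first order: 84 28 BA E8 D3 0D 3E 57.

84 28 BA E8 D3 0D 3E 57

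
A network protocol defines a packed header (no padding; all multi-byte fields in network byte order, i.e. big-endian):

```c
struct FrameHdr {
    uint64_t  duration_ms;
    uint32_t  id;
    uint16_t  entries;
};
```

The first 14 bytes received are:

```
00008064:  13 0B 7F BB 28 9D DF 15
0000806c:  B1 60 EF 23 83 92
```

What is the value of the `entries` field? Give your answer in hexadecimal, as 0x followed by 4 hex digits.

`entries` follows `duration_ms` (8 B), `id` (4 B), so it starts at offset 8 + 4 = 12 and occupies 2 bytes.
Bytes at offsets 12..13: 83 92.
Big-endian stores the most-significant byte at the lowest address.
The bytes are already most-significant first: 0x8392.

0x8392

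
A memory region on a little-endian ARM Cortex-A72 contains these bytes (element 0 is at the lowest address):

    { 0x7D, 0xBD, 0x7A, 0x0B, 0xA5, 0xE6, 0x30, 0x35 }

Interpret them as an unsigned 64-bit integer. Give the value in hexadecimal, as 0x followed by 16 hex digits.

0x3530E6A50B7ABD7D

In little-endian order the low byte comes first in memory.
Reassemble most-significant byte first: 35 30 E6 A5 0B 7A BD 7D → 0x3530E6A50B7ABD7D.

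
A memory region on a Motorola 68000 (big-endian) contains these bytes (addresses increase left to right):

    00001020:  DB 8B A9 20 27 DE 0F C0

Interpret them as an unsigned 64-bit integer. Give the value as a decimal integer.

Big-endian stores the most-significant byte at the lowest address.
The bytes are already most-significant first: 0xDB8BA92027DE0FC0.
0xDB8BA92027DE0FC0 = 15819924071641911232.

15819924071641911232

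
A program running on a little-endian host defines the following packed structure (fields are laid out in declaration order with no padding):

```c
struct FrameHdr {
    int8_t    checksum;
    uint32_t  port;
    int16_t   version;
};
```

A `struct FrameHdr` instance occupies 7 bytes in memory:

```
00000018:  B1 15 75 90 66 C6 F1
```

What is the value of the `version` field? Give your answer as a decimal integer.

`version` follows `checksum` (1 B), `port` (4 B), so it starts at offset 1 + 4 = 5 and occupies 2 bytes.
Bytes at offsets 5..6: C6 F1.
Little-endian stores the least-significant byte at the lowest address.
Reassemble most-significant byte first: F1 C6 → 0xF1C6.
Top bit is set, so as a signed 16-bit value this is 0xF1C6 − 2^16 = -3642.

-3642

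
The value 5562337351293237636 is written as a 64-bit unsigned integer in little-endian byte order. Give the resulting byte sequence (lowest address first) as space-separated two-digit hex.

5562337351293237636 in hexadecimal, padded to 64 bits, is 0x4D316459B8B87984.
Split into bytes (most-significant first): 4D 31 64 59 B8 B8 79 84.
Little-endian stores the least-significant byte at the lowest address.
So at ascending addresses the bytes are 84 79 B8 B8 59 64 31 4D.

84 79 B8 B8 59 64 31 4D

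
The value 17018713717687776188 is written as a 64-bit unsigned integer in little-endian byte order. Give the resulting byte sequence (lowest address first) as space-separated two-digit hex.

BC F3 D8 0C F5 9D 2E EC

17018713717687776188 in hexadecimal, padded to 64 bits, is 0xEC2E9DF50CD8F3BC.
Split into bytes (most-significant first): EC 2E 9D F5 0C D8 F3 BC.
Little-endian: lowest address holds the least-significant byte.
So at ascending addresses the bytes are BC F3 D8 0C F5 9D 2E EC.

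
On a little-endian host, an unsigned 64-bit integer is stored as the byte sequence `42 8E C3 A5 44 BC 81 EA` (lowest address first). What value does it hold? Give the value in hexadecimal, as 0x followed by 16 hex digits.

In little-endian order the low byte comes first in memory.
Reassemble most-significant byte first: EA 81 BC 44 A5 C3 8E 42 → 0xEA81BC44A5C38E42.

0xEA81BC44A5C38E42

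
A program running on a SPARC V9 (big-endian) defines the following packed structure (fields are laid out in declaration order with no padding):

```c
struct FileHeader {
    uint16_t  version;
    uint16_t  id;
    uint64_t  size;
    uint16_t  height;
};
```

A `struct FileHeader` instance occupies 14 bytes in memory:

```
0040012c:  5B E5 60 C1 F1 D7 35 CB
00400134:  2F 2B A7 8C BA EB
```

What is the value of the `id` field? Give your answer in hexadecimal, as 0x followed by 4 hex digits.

`id` follows `version` (2 bytes), so it starts at byte offset 2 and occupies 2 bytes.
Bytes at offsets 2..3: 60 C1.
Big-endian stores the most-significant byte at the lowest address.
The bytes are already most-significant first: 0x60C1.

0x60C1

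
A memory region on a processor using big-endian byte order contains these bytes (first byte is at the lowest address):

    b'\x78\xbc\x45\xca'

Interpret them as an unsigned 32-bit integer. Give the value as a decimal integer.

2025604554

Big-endian: lowest address holds the most-significant byte.
The bytes are already most-significant first: 0x78BC45CA.
0x78BC45CA = 2025604554.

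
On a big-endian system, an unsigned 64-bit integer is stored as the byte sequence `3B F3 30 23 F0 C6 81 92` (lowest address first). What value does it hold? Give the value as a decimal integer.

4319849398499967378

Big-endian: lowest address holds the most-significant byte.
The bytes are already most-significant first: 0x3BF33023F0C68192.
0x3BF33023F0C68192 = 4319849398499967378.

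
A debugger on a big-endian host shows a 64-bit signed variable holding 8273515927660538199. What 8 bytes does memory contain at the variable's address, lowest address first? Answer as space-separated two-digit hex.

8273515927660538199 in hexadecimal, padded to 64 bits, is 0x72D16EE6B7BE2957.
Split into bytes (most-significant first): 72 D1 6E E6 B7 BE 29 57.
Big-endian: lowest address holds the most-significant byte.
So the memory order matches the most-significant-first order: 72 D1 6E E6 B7 BE 29 57.

72 D1 6E E6 B7 BE 29 57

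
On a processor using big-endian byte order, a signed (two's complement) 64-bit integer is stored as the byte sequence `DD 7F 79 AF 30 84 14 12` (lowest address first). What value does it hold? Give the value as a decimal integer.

Big-endian: lowest address holds the most-significant byte.
The bytes are already most-significant first: 0xDD7F79AF30841412.
Top bit is set, so as a signed 64-bit value this is 0xDD7F79AF30841412 − 2^64 = -2486134675945024494.

-2486134675945024494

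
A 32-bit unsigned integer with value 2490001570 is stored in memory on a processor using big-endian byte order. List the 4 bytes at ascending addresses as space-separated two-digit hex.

2490001570 in hexadecimal, padded to 32 bits, is 0x946A68A2.
Split into bytes (most-significant first): 94 6A 68 A2.
Big-endian stores the most-significant byte at the lowest address.
So the memory order matches the most-significant-first order: 94 6A 68 A2.

94 6A 68 A2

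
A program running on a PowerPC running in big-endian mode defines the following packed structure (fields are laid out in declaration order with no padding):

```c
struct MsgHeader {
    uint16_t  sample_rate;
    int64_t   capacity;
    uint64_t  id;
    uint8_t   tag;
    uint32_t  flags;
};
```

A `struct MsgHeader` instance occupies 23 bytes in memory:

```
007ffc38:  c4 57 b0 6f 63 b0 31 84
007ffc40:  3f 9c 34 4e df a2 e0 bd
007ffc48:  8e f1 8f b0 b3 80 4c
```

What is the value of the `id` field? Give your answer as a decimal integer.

3769195828803899121

`id` follows `sample_rate` (2 B), `capacity` (8 B), so it starts at offset 2 + 8 = 10 and occupies 8 bytes.
Bytes at offsets 10..17: 34 4E DF A2 E0 BD 8E F1.
Big-endian: lowest address holds the most-significant byte.
The bytes are already most-significant first: 0x344EDFA2E0BD8EF1.
0x344EDFA2E0BD8EF1 = 3769195828803899121.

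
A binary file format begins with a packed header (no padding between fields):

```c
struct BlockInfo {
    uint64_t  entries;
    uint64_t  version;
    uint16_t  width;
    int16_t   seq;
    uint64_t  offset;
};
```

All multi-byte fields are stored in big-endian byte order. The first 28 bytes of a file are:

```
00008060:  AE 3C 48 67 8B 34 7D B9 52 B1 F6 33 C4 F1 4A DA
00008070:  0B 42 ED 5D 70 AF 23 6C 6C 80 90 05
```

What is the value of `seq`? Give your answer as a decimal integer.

-4771

`seq` follows `entries` (8 B), `version` (8 B), `width` (2 B), so it starts at offset 8 + 8 + 2 = 18 and occupies 2 bytes.
Bytes at offsets 18..19: ED 5D.
Big-endian stores the most-significant byte at the lowest address.
The bytes are already most-significant first: 0xED5D.
Top bit is set, so as a signed 16-bit value this is 0xED5D − 2^16 = -4771.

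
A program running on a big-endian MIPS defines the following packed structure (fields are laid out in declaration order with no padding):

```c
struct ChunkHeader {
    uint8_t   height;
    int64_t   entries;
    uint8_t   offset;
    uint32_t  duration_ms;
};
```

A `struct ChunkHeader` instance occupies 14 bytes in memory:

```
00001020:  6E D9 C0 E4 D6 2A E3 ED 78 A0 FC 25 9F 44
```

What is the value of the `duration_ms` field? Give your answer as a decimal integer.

`duration_ms` follows `height` (1 B), `entries` (8 B), `offset` (1 B), so it starts at offset 1 + 8 + 1 = 10 and occupies 4 bytes.
Bytes at offsets 10..13: FC 25 9F 44.
In big-endian order the high byte comes first in memory.
The bytes are already most-significant first: 0xFC259F44.
0xFC259F44 = 4230324036.

4230324036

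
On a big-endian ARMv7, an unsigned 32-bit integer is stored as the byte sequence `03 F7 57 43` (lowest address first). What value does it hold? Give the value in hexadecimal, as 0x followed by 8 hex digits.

Big-endian stores the most-significant byte at the lowest address.
The bytes are already most-significant first: 0x03F75743.

0x03F75743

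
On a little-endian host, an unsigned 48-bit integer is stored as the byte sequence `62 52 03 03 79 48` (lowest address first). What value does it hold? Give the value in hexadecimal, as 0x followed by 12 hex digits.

0x487903035262

Little-endian: lowest address holds the least-significant byte.
Reassemble most-significant byte first: 48 79 03 03 52 62 → 0x487903035262.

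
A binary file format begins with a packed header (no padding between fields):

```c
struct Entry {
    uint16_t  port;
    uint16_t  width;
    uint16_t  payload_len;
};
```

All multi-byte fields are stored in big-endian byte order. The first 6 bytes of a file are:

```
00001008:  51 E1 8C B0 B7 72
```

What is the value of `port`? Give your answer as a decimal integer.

20961

`port` is the first field, at byte offset 0, occupying 2 bytes.
Bytes at offsets 0..1: 51 E1.
Big-endian: lowest address holds the most-significant byte.
The bytes are already most-significant first: 0x51E1.
0x51E1 = 20961.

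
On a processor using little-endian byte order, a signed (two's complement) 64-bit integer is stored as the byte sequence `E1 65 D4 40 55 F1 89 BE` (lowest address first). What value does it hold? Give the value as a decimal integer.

Little-endian stores the least-significant byte at the lowest address.
Reassemble most-significant byte first: BE 89 F1 55 40 D4 65 E1 → 0xBE89F15540D465E1.
Top bit is set, so as a signed 64-bit value this is 0xBE89F15540D465E1 − 2^64 = -4716973786231708191.

-4716973786231708191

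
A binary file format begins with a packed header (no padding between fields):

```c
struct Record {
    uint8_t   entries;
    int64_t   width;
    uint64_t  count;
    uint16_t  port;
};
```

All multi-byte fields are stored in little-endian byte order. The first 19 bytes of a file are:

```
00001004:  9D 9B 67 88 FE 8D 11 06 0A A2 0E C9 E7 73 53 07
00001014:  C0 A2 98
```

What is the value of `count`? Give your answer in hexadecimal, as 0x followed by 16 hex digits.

0xC0075373E7C90EA2

`count` follows `entries` (1 B), `width` (8 B), so it starts at offset 1 + 8 = 9 and occupies 8 bytes.
Bytes at offsets 9..16: A2 0E C9 E7 73 53 07 C0.
Little-endian stores the least-significant byte at the lowest address.
Reassemble most-significant byte first: C0 07 53 73 E7 C9 0E A2 → 0xC0075373E7C90EA2.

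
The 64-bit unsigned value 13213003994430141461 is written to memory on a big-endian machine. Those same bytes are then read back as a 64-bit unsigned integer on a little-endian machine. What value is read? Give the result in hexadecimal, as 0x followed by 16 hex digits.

13213003994430141461 in 64-bit hexadecimal is 0xB75E05209FD37415.
Stored big-endian, the bytes at ascending addresses are B7 5E 05 20 9F D3 74 15.
Read back as little-endian, the first byte is least significant, giving 0x1574D39F20055EB7.

0x1574D39F20055EB7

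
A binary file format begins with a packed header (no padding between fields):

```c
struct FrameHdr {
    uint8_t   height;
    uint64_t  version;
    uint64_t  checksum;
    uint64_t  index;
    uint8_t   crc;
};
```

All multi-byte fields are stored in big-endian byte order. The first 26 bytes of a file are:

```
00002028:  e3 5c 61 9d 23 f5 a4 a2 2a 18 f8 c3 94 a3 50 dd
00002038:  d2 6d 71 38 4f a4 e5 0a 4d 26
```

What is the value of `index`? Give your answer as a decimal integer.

7886146337222494797

`index` follows `height` (1 B), `version` (8 B), `checksum` (8 B), so it starts at offset 1 + 8 + 8 = 17 and occupies 8 bytes.
Bytes at offsets 17..24: 6D 71 38 4F A4 E5 0A 4D.
In big-endian order the high byte comes first in memory.
The bytes are already most-significant first: 0x6D71384FA4E50A4D.
0x6D71384FA4E50A4D = 7886146337222494797.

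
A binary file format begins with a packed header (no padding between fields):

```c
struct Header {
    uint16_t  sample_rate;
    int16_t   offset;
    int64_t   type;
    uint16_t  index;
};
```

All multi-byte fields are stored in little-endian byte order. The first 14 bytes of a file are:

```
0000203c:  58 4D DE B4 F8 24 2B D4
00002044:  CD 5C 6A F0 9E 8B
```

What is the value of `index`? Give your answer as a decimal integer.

`index` follows `sample_rate` (2 B), `offset` (2 B), `type` (8 B), so it starts at offset 2 + 2 + 8 = 12 and occupies 2 bytes.
Bytes at offsets 12..13: 9E 8B.
Little-endian stores the least-significant byte at the lowest address.
Reassemble most-significant byte first: 8B 9E → 0x8B9E.
0x8B9E = 35742.

35742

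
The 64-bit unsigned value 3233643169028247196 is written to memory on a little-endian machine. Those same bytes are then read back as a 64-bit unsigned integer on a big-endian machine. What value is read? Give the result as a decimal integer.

3233643169028247196 in 64-bit hexadecimal is 0x2CE03554644C0E9C.
Stored little-endian, the bytes at ascending addresses are 9C 0E 4C 64 54 35 E0 2C.
Read back as big-endian, the last byte is least significant, giving 0x9C0E4C645435E02C.
0x9C0E4C645435E02C = 11245009313383964716.

11245009313383964716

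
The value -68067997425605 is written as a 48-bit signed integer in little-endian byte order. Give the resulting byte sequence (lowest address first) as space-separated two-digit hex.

Two's complement of -68067997425605 in 48 bits: 68067997425605 = 0x3DE850CE9FC5; invert → 0xC217AF31603A; add 1 → 0xC217AF31603B.
Split into bytes (most-significant first): C2 17 AF 31 60 3B.
Little-endian stores the least-significant byte at the lowest address.
So at ascending addresses the bytes are 3B 60 31 AF 17 C2.

3B 60 31 AF 17 C2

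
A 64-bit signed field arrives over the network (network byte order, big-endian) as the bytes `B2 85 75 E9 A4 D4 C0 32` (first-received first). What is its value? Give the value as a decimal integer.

Big-endian: lowest address holds the most-significant byte.
The bytes are already most-significant first: 0xB28575E9A4D4C032.
Top bit is set, so as a signed 64-bit value this is 0xB28575E9A4D4C032 − 2^64 = -5582926516702625742.

-5582926516702625742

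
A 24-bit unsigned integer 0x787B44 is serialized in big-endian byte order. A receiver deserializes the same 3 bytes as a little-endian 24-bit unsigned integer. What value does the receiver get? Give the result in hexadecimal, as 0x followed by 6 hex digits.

0x447B78

Stored big-endian, the bytes at ascending addresses are 78 7B 44.
Read back as little-endian, the first byte is least significant, giving 0x447B78.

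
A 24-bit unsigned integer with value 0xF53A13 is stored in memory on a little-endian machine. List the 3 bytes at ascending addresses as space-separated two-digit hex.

13 3A F5

Split into bytes (most-significant first): F5 3A 13.
In little-endian order the low byte comes first in memory.
So at ascending addresses the bytes are 13 3A F5.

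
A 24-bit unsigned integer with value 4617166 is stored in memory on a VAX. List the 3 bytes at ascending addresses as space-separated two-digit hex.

CE 73 46

4617166 in hexadecimal, padded to 24 bits, is 0x4673CE.
Split into bytes (most-significant first): 46 73 CE.
Little-endian: lowest address holds the least-significant byte.
So at ascending addresses the bytes are CE 73 46.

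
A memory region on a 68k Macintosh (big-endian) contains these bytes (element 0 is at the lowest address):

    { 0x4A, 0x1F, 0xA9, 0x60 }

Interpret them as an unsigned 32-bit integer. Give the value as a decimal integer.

1243588960

Big-endian stores the most-significant byte at the lowest address.
The bytes are already most-significant first: 0x4A1FA960.
0x4A1FA960 = 1243588960.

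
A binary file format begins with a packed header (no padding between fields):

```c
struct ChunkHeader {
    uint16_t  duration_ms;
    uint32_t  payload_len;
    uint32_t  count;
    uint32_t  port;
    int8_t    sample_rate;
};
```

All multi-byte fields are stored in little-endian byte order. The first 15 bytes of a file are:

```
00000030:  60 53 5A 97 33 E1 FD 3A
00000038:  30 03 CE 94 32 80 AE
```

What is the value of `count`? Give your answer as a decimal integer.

53492477

`count` follows `duration_ms` (2 B), `payload_len` (4 B), so it starts at offset 2 + 4 = 6 and occupies 4 bytes.
Bytes at offsets 6..9: FD 3A 30 03.
Little-endian stores the least-significant byte at the lowest address.
Reassemble most-significant byte first: 03 30 3A FD → 0x03303AFD.
0x03303AFD = 53492477.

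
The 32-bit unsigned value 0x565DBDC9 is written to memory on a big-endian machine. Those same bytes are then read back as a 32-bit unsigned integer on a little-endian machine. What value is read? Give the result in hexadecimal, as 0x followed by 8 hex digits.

Stored big-endian, the bytes at ascending addresses are 56 5D BD C9.
Read back as little-endian, the first byte is least significant, giving 0xC9BD5D56.

0xC9BD5D56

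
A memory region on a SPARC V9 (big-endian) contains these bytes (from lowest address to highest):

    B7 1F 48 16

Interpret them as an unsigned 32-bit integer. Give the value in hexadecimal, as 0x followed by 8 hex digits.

Big-endian: lowest address holds the most-significant byte.
The bytes are already most-significant first: 0xB71F4816.

0xB71F4816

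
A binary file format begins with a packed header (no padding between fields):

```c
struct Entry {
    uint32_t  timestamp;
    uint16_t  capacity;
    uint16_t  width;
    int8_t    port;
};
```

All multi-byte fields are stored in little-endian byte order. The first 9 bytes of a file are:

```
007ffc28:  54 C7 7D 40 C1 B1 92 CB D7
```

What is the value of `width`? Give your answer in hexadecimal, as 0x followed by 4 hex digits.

`width` follows `timestamp` (4 B), `capacity` (2 B), so it starts at offset 4 + 2 = 6 and occupies 2 bytes.
Bytes at offsets 6..7: 92 CB.
In little-endian order the low byte comes first in memory.
Reassemble most-significant byte first: CB 92 → 0xCB92.

0xCB92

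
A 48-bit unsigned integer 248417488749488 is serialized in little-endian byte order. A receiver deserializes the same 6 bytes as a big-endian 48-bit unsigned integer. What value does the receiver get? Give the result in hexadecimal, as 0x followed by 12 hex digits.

248417488749488 in 48-bit hexadecimal is 0xE1EF342C43B0.
Stored little-endian, the bytes at ascending addresses are B0 43 2C 34 EF E1.
Read back as big-endian, the last byte is least significant, giving 0xB0432C34EFE1.

0xB0432C34EFE1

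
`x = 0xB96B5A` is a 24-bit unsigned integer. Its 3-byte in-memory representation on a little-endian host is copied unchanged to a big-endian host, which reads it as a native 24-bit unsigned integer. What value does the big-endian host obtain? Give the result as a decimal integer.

5925817

Stored little-endian, the bytes at ascending addresses are 5A 6B B9.
Read back as big-endian, the last byte is least significant, giving 0x5A6BB9.
0x5A6BB9 = 5925817.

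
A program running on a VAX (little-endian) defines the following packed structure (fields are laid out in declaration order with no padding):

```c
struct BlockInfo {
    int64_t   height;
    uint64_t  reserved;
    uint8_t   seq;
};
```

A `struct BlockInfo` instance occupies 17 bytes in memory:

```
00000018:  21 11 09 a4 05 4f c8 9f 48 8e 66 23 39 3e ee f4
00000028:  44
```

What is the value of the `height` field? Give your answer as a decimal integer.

`height` is the first field, at byte offset 0, occupying 8 bytes.
Bytes at offsets 0..7: 21 11 09 A4 05 4F C8 9F.
Little-endian stores the least-significant byte at the lowest address.
Reassemble most-significant byte first: 9F C8 4F 05 A4 09 11 21 → 0x9FC84F05A4091121.
Top bit is set, so as a signed 64-bit value this is 0x9FC84F05A4091121 − 2^64 = -6933204740691390175.

-6933204740691390175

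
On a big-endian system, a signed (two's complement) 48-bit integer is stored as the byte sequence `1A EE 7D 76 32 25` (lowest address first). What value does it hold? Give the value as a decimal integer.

Big-endian stores the most-significant byte at the lowest address.
The bytes are already most-significant first: 0x1AEE7D763225.
0x1AEE7D763225 = 29611609436709.

29611609436709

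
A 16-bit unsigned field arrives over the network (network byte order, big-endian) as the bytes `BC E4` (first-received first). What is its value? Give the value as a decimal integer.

48356

Big-endian: lowest address holds the most-significant byte.
The bytes are already most-significant first: 0xBCE4.
0xBCE4 = 48356.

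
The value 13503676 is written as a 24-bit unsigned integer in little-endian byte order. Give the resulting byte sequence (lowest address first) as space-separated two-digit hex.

13503676 in hexadecimal, padded to 24 bits, is 0xCE0CBC.
Split into bytes (most-significant first): CE 0C BC.
Little-endian stores the least-significant byte at the lowest address.
So at ascending addresses the bytes are BC 0C CE.

BC 0C CE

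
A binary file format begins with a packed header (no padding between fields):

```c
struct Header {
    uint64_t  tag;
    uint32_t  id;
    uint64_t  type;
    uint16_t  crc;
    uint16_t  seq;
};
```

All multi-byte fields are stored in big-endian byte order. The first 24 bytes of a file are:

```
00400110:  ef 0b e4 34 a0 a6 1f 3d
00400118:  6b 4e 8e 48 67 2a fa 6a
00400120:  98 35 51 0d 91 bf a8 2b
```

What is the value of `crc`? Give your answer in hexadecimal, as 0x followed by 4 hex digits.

0x91BF

`crc` follows `tag` (8 B), `id` (4 B), `type` (8 B), so it starts at offset 8 + 4 + 8 = 20 and occupies 2 bytes.
Bytes at offsets 20..21: 91 BF.
Big-endian stores the most-significant byte at the lowest address.
The bytes are already most-significant first: 0x91BF.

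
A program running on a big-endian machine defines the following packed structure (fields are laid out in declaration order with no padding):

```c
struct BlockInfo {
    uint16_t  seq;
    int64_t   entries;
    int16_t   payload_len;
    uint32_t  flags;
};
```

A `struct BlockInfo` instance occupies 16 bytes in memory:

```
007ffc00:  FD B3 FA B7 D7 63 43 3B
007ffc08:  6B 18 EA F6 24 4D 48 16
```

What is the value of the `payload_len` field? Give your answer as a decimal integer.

-5386

`payload_len` follows `seq` (2 B), `entries` (8 B), so it starts at offset 2 + 8 = 10 and occupies 2 bytes.
Bytes at offsets 10..11: EA F6.
Big-endian stores the most-significant byte at the lowest address.
The bytes are already most-significant first: 0xEAF6.
Top bit is set, so as a signed 16-bit value this is 0xEAF6 − 2^16 = -5386.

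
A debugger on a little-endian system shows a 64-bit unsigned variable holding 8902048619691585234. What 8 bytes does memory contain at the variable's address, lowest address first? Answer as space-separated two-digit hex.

8902048619691585234 in hexadecimal, padded to 64 bits, is 0x7B8A6E0DF5F92ED2.
Split into bytes (most-significant first): 7B 8A 6E 0D F5 F9 2E D2.
Little-endian stores the least-significant byte at the lowest address.
So at ascending addresses the bytes are D2 2E F9 F5 0D 6E 8A 7B.

D2 2E F9 F5 0D 6E 8A 7B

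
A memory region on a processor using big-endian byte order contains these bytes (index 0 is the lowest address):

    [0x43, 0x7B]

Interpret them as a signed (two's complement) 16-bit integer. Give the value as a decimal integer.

Big-endian: lowest address holds the most-significant byte.
The bytes are already most-significant first: 0x437B.
0x437B = 17275.

17275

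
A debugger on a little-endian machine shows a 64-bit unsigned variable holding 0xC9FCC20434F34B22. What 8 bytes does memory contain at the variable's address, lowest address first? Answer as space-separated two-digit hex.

22 4B F3 34 04 C2 FC C9

Split into bytes (most-significant first): C9 FC C2 04 34 F3 4B 22.
In little-endian order the low byte comes first in memory.
So at ascending addresses the bytes are 22 4B F3 34 04 C2 FC C9.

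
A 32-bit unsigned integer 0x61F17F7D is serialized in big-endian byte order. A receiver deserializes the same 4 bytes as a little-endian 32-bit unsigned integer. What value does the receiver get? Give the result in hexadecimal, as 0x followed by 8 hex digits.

Stored big-endian, the bytes at ascending addresses are 61 F1 7F 7D.
Read back as little-endian, the first byte is least significant, giving 0x7D7FF161.

0x7D7FF161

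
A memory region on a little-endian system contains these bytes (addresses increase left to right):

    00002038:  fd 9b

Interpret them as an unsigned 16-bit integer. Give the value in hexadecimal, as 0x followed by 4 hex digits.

0x9BFD

Little-endian stores the least-significant byte at the lowest address.
Reassemble most-significant byte first: 9B FD → 0x9BFD.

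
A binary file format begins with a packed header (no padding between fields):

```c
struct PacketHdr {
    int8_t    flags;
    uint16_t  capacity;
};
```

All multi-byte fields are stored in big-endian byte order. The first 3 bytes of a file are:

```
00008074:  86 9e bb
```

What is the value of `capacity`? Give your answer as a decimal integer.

`capacity` follows `flags` (1 byte), so it starts at byte offset 1 and occupies 2 bytes.
Bytes at offsets 1..2: 9E BB.
Big-endian stores the most-significant byte at the lowest address.
The bytes are already most-significant first: 0x9EBB.
0x9EBB = 40635.

40635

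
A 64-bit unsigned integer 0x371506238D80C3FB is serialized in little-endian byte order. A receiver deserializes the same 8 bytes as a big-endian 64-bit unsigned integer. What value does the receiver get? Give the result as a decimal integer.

18141485067644835127

Stored little-endian, the bytes at ascending addresses are FB C3 80 8D 23 06 15 37.
Read back as big-endian, the last byte is least significant, giving 0xFBC3808D23061537.
0xFBC3808D23061537 = 18141485067644835127.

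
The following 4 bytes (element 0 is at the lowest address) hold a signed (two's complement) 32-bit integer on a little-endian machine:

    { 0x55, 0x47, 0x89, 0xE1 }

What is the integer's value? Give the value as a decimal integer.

-511097003

Little-endian: lowest address holds the least-significant byte.
Reassemble most-significant byte first: E1 89 47 55 → 0xE1894755.
Top bit is set, so as a signed 32-bit value this is 0xE1894755 − 2^32 = -511097003.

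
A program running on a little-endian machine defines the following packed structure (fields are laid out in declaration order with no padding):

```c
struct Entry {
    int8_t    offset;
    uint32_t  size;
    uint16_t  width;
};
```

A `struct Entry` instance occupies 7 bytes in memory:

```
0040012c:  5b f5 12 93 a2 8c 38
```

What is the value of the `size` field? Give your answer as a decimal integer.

2727547637

`size` follows `offset` (1 byte), so it starts at byte offset 1 and occupies 4 bytes.
Bytes at offsets 1..4: F5 12 93 A2.
In little-endian order the low byte comes first in memory.
Reassemble most-significant byte first: A2 93 12 F5 → 0xA29312F5.
0xA29312F5 = 2727547637.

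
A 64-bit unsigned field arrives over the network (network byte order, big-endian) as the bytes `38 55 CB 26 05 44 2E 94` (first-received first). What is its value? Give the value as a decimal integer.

Big-endian: lowest address holds the most-significant byte.
The bytes are already most-significant first: 0x3855CB2605442E94.
0x3855CB2605442E94 = 4059374003301920404.

4059374003301920404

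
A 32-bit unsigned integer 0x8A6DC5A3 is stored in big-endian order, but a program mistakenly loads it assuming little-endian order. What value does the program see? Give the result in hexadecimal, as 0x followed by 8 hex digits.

Stored big-endian, the bytes at ascending addresses are 8A 6D C5 A3.
Read back as little-endian, the first byte is least significant, giving 0xA3C56D8A.

0xA3C56D8A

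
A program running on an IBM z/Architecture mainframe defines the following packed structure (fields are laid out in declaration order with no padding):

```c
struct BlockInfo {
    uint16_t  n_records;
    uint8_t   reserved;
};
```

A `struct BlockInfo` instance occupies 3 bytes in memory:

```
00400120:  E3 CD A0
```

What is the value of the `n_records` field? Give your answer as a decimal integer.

`n_records` is the first field, at byte offset 0, occupying 2 bytes.
Bytes at offsets 0..1: E3 CD.
In big-endian order the high byte comes first in memory.
The bytes are already most-significant first: 0xE3CD.
0xE3CD = 58317.

58317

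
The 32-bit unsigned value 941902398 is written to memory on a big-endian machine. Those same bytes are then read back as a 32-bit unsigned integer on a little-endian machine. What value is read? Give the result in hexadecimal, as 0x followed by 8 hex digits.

941902398 in 32-bit hexadecimal is 0x38244A3E.
Stored big-endian, the bytes at ascending addresses are 38 24 4A 3E.
Read back as little-endian, the first byte is least significant, giving 0x3E4A2438.

0x3E4A2438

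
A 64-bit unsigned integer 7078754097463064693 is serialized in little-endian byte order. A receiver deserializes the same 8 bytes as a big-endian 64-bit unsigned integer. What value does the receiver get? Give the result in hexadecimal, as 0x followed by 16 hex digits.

7078754097463064693 in 64-bit hexadecimal is 0x623CC958C7A07875.
Stored little-endian, the bytes at ascending addresses are 75 78 A0 C7 58 C9 3C 62.
Read back as big-endian, the last byte is least significant, giving 0x7578A0C758C93C62.

0x7578A0C758C93C62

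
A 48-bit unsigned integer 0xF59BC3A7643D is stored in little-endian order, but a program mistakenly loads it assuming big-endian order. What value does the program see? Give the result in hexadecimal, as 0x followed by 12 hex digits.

0x3D64A7C39BF5

Stored little-endian, the bytes at ascending addresses are 3D 64 A7 C3 9B F5.
Read back as big-endian, the last byte is least significant, giving 0x3D64A7C39BF5.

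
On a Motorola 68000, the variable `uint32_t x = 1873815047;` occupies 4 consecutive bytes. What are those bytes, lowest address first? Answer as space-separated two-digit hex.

1873815047 in hexadecimal, padded to 32 bits, is 0x6FB02607.
Split into bytes (most-significant first): 6F B0 26 07.
Big-endian stores the most-significant byte at the lowest address.
So the memory order matches the most-significant-first order: 6F B0 26 07.

6F B0 26 07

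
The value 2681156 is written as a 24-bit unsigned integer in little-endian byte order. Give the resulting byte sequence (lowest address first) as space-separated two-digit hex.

2681156 in hexadecimal, padded to 24 bits, is 0x28E944.
Split into bytes (most-significant first): 28 E9 44.
Little-endian: lowest address holds the least-significant byte.
So at ascending addresses the bytes are 44 E9 28.

44 E9 28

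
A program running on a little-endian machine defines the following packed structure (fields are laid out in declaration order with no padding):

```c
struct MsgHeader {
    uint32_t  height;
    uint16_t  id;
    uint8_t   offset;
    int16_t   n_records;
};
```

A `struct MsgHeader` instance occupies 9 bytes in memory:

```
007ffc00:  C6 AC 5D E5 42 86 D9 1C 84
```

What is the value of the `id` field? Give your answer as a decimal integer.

`id` follows `height` (4 bytes), so it starts at byte offset 4 and occupies 2 bytes.
Bytes at offsets 4..5: 42 86.
Little-endian stores the least-significant byte at the lowest address.
Reassemble most-significant byte first: 86 42 → 0x8642.
0x8642 = 34370.

34370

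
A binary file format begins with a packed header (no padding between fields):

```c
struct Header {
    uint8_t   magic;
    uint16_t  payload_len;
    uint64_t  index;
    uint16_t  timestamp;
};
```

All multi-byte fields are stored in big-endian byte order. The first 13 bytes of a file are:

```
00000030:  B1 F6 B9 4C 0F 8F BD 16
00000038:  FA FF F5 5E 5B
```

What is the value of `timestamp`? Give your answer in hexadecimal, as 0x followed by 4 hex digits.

0x5E5B

`timestamp` follows `magic` (1 B), `payload_len` (2 B), `index` (8 B), so it starts at offset 1 + 2 + 8 = 11 and occupies 2 bytes.
Bytes at offsets 11..12: 5E 5B.
Big-endian: lowest address holds the most-significant byte.
The bytes are already most-significant first: 0x5E5B.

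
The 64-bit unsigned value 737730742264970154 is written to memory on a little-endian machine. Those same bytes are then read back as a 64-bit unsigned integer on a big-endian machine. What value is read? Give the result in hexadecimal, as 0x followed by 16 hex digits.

0xAABB969033F23C0A

737730742264970154 in 64-bit hexadecimal is 0x0A3CF2339096BBAA.
Stored little-endian, the bytes at ascending addresses are AA BB 96 90 33 F2 3C 0A.
Read back as big-endian, the last byte is least significant, giving 0xAABB969033F23C0A.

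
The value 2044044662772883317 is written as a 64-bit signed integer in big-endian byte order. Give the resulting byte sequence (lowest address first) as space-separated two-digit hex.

1C 5D E7 CA 7D 9C 5F 75

2044044662772883317 in hexadecimal, padded to 64 bits, is 0x1C5DE7CA7D9C5F75.
Split into bytes (most-significant first): 1C 5D E7 CA 7D 9C 5F 75.
Big-endian stores the most-significant byte at the lowest address.
So the memory order matches the most-significant-first order: 1C 5D E7 CA 7D 9C 5F 75.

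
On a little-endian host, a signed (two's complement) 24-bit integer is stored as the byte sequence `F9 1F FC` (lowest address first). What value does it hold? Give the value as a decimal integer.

-253959

In little-endian order the low byte comes first in memory.
Reassemble most-significant byte first: FC 1F F9 → 0xFC1FF9.
Top bit is set, so as a signed 24-bit value this is 0xFC1FF9 − 2^24 = -253959.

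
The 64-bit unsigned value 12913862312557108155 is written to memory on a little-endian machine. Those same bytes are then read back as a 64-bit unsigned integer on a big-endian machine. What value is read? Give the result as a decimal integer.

13500460493617313715

12913862312557108155 in 64-bit hexadecimal is 0xB337415A4A455BBB.
Stored little-endian, the bytes at ascending addresses are BB 5B 45 4A 5A 41 37 B3.
Read back as big-endian, the last byte is least significant, giving 0xBB5B454A5A4137B3.
0xBB5B454A5A4137B3 = 13500460493617313715.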